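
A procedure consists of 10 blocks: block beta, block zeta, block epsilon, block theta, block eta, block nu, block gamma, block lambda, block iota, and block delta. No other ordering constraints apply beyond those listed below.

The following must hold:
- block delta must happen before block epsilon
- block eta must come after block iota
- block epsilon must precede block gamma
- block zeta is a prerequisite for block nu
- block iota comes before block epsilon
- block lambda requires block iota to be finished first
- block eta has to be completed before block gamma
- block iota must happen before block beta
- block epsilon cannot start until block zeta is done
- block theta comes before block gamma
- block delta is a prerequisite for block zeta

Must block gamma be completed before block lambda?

No

Nothing in the constraints links block gamma and block lambda; they are unordered relative to each other.
So block gamma can come before block lambda or after — it is not forced.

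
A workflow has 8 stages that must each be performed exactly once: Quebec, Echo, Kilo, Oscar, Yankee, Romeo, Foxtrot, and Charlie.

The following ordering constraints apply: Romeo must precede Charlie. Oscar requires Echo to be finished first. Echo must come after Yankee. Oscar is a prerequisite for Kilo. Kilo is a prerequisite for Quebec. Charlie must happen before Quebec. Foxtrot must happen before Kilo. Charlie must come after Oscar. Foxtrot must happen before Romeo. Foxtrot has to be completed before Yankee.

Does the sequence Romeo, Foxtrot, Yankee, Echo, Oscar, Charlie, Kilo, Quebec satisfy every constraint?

The sequence places Romeo ahead of Foxtrot.
But one of the constraints requires Foxtrot before Romeo, so this ordering violates it.

No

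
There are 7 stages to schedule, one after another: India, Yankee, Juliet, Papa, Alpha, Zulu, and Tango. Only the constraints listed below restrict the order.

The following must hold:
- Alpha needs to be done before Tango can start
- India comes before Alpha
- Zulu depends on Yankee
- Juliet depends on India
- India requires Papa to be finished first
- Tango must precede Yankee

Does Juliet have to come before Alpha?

Juliet and Alpha are not related by any chain of constraints.
So Juliet can come before Alpha or after — it is not forced.

No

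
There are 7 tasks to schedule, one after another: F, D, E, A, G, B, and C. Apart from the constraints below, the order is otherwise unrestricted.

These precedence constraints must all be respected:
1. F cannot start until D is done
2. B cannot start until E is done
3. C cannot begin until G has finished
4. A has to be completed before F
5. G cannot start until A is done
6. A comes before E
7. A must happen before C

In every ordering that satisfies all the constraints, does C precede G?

No

In fact the dependencies run the other way: G → C.
So C does not have to come before G — it cannot.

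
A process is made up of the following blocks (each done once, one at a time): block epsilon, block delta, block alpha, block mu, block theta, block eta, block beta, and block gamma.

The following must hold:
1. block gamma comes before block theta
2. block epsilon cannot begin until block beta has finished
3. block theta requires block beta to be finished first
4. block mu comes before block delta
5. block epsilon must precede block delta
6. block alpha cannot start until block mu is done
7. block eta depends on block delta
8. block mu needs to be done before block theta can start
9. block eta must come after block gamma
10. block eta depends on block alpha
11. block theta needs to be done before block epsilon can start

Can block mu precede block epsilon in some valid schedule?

Every valid ordering already has block mu before block epsilon (the constraints require it), so in particular at least one does.

Yes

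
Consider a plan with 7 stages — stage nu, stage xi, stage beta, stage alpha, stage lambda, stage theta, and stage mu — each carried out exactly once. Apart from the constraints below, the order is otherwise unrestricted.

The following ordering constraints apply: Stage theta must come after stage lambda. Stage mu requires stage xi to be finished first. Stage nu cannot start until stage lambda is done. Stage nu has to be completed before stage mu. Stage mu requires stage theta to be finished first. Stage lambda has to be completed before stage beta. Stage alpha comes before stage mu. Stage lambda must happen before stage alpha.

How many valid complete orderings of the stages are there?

174

2 stages have no prerequisites (stage xi, stage lambda), so any of them could come first.
Counting all ways to extend the partial order to a total order gives 174.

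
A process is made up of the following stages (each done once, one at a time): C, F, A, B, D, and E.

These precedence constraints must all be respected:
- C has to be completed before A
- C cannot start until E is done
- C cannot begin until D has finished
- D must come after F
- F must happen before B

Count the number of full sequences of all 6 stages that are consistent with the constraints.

The stages with no prerequisites are F, E; any of them can be placed first.
Systematically extending each partial ordering one stage at a time and counting, there are 14 complete orderings.

14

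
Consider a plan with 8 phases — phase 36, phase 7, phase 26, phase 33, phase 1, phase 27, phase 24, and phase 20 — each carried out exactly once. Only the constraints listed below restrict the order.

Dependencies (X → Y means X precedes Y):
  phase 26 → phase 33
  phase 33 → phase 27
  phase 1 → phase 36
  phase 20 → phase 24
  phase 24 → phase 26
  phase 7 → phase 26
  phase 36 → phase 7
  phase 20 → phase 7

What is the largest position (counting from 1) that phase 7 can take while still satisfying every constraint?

5

Following every chain forward from phase 7, the phases that must come later are phase 26, phase 33, phase 27 — 3 of them.
So at least 3 phases follow phase 7, putting phase 7 no later than position 5. That position is achievable by scheduling everything else first.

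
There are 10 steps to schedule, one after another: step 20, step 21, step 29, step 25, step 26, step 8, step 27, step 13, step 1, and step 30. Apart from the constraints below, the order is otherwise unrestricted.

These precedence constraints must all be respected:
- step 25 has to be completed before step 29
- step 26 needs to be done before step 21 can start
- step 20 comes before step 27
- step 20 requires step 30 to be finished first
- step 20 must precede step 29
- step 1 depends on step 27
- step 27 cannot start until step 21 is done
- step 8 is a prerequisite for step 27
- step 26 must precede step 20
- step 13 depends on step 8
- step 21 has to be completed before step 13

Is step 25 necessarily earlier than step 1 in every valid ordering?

No chain of constraints connects step 25 to step 1 in either direction.
So step 25 can come before step 1 or after — it is not forced.

No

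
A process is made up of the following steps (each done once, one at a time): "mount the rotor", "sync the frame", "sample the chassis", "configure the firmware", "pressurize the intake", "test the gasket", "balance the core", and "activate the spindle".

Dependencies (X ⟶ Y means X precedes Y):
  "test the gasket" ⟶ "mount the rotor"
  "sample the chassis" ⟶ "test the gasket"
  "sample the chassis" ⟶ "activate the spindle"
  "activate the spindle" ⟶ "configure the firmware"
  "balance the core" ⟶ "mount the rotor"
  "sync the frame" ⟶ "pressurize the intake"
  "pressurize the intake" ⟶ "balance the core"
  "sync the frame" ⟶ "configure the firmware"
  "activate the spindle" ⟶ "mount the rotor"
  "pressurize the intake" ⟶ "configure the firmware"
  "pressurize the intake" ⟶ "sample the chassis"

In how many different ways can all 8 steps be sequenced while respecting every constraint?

23

"sync the frame" is the only step with nothing required before it, so every ordering starts there.
Systematically extending each partial ordering one step at a time and counting, there are 23 complete orderings.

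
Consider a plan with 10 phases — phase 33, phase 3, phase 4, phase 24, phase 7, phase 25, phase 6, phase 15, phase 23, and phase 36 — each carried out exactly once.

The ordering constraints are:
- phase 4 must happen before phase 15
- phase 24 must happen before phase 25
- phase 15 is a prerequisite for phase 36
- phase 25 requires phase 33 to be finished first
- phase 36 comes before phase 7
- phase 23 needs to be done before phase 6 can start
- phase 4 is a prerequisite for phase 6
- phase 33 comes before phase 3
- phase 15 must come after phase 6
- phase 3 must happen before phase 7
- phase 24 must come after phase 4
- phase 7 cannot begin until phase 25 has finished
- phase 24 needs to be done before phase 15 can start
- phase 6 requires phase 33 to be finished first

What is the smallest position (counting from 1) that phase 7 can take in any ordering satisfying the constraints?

The phases that are forced before phase 7, directly or transitively, are phase 33, phase 3, phase 4, phase 24, phase 25, phase 6, phase 15, phase 23, phase 36. That's 9 phases.
So at minimum 9 phases come before phase 7, putting phase 7 no earlier than position 10. That position is achievable by scheduling exactly those predecessors first.

10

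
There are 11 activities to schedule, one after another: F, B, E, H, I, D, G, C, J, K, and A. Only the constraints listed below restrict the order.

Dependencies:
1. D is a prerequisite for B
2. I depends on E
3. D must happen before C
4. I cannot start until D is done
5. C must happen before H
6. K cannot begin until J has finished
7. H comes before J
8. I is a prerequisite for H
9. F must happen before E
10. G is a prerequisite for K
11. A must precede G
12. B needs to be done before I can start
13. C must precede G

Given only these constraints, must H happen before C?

There is a chain C → H, which puts C before H.
So H does not have to come before C — it cannot.

No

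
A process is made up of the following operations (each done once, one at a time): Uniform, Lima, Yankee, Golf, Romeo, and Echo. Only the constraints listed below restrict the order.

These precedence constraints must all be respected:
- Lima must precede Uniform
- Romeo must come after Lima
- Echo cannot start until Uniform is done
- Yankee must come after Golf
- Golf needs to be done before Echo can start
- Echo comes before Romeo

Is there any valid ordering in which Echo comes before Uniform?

No

Following Uniform → Echo, Uniform must precede Echo in every valid ordering.
Hence Echo can never be scheduled before Uniform.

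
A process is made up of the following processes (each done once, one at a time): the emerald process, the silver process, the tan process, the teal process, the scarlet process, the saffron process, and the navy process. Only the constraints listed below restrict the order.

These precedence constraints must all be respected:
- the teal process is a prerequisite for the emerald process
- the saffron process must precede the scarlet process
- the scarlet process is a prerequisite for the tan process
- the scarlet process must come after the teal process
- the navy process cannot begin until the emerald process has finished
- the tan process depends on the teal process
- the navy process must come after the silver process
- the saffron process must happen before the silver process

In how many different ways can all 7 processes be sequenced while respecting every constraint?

2 processes have no prerequisites (the teal process, the saffron process), so any of them could come first.
Enumerating by repeatedly choosing an available process (one whose prerequisites are all placed) gives 52 distinct complete orderings.

52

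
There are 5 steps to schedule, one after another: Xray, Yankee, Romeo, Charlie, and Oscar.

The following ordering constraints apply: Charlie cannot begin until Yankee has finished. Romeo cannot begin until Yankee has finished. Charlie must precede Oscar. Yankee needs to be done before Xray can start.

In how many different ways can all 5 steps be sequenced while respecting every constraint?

12

Only Yankee has no prerequisites, so it must go first.
Enumerating by repeatedly choosing an available step (one whose prerequisites are all placed) gives 12 distinct complete orderings.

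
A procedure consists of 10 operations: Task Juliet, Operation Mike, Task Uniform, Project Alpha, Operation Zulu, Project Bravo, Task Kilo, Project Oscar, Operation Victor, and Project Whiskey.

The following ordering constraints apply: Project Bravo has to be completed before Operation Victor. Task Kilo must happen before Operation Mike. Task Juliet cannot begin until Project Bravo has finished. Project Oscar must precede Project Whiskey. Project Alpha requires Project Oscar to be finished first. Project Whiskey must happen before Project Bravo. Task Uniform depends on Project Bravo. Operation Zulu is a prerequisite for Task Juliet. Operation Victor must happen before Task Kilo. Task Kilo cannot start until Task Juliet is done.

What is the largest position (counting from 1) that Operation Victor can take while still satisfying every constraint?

8

The operations that are forced after Operation Victor, directly or by a chain of constraints, are Operation Mike, Task Kilo. That's 2 operations.
With 2 mandatory successors out of 10 operations total, the latest slot for Operation Victor is 10−2 = 8, and it's reachable by doing all non-successors before Operation Victor.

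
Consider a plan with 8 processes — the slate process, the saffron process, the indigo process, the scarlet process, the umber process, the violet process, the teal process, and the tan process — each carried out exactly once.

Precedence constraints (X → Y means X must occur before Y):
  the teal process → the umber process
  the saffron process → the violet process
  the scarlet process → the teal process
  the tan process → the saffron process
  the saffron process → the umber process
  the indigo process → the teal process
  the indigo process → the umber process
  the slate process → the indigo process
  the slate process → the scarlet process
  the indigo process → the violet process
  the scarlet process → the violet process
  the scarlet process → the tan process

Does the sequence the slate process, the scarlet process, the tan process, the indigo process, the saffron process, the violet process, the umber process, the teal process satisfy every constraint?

The sequence places the umber process ahead of the teal process.
Since the teal process is required before the umber process, the ordering is invalid.

No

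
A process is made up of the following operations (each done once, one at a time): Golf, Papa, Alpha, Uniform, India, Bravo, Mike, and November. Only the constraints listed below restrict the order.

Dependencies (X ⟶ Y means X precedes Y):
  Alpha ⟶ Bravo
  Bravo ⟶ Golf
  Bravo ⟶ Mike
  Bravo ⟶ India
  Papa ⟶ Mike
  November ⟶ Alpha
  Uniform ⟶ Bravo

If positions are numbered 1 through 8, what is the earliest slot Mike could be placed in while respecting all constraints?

Working backwards through the constraints from Mike, its full set of required predecessors is Papa, Alpha, Uniform, Bravo, November — 5 of them.
With 5 mandatory predecessors, the earliest Mike can sit is position 5+1 = 6, and placing just those 5 first achieves it.

6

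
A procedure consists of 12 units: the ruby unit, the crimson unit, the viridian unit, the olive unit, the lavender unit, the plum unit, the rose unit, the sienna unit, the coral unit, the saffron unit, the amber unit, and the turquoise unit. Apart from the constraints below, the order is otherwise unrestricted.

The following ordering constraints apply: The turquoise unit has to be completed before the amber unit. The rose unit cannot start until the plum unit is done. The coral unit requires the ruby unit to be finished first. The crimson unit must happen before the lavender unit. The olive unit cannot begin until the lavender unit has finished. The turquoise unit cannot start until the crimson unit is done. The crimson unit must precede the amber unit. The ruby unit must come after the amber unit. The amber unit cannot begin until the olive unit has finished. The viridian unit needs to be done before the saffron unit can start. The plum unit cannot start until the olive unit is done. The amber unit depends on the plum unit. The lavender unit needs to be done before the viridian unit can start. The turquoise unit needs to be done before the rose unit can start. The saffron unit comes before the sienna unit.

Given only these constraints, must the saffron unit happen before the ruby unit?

No

No chain of constraints connects the saffron unit to the ruby unit in either direction.
A valid ordering placing the ruby unit before the saffron unit exists, so the answer is no.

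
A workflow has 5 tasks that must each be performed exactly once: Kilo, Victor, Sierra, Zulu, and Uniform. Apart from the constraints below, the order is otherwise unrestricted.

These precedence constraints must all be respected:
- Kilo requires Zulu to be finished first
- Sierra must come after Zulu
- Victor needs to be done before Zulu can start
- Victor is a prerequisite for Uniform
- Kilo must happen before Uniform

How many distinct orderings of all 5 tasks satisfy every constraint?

Only Victor has no prerequisites, so it must go first.
Enumerating by repeatedly choosing an available task (one whose prerequisites are all placed) gives 3 distinct complete orderings.

3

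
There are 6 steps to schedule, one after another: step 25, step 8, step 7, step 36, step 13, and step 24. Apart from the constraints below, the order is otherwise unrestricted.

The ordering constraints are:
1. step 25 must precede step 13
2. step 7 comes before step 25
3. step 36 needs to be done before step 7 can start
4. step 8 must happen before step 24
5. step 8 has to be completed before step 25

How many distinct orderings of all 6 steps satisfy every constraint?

12

2 steps have no prerequisites (step 8, step 36), so any of them could come first.
Counting all ways to extend the partial order to a total order gives 12.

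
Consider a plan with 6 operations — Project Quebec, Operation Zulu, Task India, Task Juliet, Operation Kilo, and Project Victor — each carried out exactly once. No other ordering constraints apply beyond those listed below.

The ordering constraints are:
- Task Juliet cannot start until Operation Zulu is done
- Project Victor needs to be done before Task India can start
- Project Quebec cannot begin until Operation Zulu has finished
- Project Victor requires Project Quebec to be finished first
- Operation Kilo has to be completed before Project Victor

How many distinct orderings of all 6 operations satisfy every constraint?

14

The operations with no prerequisites are Operation Zulu, Operation Kilo; any of them can be placed first.
Counting all ways to extend the partial order to a total order gives 14.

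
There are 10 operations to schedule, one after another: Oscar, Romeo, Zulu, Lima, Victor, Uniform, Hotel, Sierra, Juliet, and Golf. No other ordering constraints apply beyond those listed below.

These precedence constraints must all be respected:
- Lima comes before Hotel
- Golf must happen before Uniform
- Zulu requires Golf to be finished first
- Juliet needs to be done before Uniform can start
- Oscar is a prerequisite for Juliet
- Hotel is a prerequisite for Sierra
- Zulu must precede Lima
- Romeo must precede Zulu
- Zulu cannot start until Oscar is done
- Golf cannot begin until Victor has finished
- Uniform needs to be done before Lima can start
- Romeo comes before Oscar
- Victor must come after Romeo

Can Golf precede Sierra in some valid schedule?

Every valid ordering already has Golf before Sierra (the constraints require it), so in particular at least one does.

Yes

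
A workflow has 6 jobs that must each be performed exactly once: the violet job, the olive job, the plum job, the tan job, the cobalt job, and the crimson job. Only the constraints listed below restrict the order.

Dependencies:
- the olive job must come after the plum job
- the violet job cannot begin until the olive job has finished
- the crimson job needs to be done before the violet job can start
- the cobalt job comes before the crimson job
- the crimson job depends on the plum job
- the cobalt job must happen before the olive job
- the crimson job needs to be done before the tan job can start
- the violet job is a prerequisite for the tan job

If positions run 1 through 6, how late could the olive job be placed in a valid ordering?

Every job that must follow the olive job has to come after it. Tracing all chains starting from the olive job, those jobs are: the violet job, the tan job — 2 in total.
With 2 mandatory successors out of 6 jobs total, the latest slot for the olive job is 6−2 = 4, and it's reachable by doing all non-successors before the olive job.

4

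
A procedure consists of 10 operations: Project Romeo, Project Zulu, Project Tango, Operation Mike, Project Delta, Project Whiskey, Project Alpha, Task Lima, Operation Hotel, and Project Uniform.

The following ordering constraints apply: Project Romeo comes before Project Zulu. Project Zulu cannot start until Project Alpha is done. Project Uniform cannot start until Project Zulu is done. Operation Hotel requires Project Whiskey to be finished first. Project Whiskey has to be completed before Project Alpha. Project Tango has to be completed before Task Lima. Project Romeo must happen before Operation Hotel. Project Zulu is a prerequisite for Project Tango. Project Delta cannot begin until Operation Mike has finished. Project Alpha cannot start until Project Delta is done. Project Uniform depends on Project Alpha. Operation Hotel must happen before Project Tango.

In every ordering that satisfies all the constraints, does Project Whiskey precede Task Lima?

Yes

Chaining the stated constraints: Project Whiskey → Operation Hotel → Project Tango → Task Lima.
Hence Project Whiskey necessarily comes before Task Lima.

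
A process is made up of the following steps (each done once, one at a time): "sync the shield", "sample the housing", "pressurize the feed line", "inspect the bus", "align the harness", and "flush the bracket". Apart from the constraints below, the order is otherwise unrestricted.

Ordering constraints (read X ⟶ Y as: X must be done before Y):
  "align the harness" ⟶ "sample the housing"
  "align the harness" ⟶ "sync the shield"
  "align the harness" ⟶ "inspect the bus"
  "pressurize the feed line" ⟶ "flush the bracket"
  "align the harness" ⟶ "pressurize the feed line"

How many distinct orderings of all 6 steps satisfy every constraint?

"align the harness" is the only step with nothing required before it, so every ordering starts there.
Systematically extending each partial ordering one step at a time and counting, there are 60 complete orderings.

60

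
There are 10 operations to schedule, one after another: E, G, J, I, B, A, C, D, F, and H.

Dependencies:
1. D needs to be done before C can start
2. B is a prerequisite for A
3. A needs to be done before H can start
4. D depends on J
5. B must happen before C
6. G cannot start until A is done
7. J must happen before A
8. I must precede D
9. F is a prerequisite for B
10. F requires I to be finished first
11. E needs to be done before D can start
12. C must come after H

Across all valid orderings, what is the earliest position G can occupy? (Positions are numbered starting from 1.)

Working backwards through the constraints from G, its full set of required predecessors is J, I, B, A, F — 5 of them.
With 5 mandatory predecessors, the earliest G can sit is position 5+1 = 6, and placing just those 5 first achieves it.

6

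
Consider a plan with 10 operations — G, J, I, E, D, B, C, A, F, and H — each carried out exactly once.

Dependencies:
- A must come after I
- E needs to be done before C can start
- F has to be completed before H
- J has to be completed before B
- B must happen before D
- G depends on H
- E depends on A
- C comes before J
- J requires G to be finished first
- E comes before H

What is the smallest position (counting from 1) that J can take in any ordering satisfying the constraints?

8

The operations that are forced before J, directly or transitively, are G, I, E, C, A, F, H. That's 7 operations.
So at minimum 7 operations come before J, putting J no earlier than position 8. That position is achievable by scheduling exactly those predecessors first.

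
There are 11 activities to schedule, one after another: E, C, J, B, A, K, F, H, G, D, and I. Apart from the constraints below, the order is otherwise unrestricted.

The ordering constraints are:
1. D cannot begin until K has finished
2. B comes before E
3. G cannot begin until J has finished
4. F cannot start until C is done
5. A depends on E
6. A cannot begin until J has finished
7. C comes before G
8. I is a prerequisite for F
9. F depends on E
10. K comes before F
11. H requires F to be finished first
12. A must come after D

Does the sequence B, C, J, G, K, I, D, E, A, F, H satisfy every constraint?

Yes

Checking each listed constraint against this order: for instance, C is in position 2 and F in position 10, so that constraint holds — and the remaining constraints check out the same way.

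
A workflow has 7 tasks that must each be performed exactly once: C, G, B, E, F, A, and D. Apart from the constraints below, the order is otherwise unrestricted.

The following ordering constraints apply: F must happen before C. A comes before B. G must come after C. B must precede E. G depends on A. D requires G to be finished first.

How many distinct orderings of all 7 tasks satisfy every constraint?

31

The tasks with no prerequisites are F, A; any of them can be placed first.
Systematically extending each partial ordering one task at a time and counting, there are 31 complete orderings.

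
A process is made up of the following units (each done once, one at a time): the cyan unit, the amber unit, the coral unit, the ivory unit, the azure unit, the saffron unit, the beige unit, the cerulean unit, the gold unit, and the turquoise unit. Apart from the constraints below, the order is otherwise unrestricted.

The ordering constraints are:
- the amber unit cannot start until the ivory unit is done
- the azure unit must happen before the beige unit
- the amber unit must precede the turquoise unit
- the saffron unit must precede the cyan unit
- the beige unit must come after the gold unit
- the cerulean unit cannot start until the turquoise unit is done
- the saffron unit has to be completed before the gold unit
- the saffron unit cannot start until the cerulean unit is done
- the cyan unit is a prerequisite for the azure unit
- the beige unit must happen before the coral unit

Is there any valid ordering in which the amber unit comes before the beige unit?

Yes

Every valid ordering already has the amber unit before the beige unit (the constraints require it), so in particular at least one does.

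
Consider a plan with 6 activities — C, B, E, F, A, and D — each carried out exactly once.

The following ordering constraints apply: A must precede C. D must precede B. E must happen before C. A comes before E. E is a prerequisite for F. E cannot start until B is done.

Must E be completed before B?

No

The constraints actually force B before E (via B → E), not the other way around.
So E never precedes B.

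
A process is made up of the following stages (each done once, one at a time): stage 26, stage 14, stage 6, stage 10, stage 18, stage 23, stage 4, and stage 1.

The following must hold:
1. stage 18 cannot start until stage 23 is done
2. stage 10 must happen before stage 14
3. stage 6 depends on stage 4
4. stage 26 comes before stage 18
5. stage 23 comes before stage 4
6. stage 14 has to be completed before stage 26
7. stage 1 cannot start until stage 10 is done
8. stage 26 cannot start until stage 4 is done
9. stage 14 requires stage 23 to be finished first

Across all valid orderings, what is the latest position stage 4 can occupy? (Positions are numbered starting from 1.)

5

The stages that are forced after stage 4, directly or by a chain of constraints, are stage 26, stage 6, stage 18. That's 3 stages.
So at least 3 stages follow stage 4, putting stage 4 no later than position 5. That position is achievable by scheduling everything else first.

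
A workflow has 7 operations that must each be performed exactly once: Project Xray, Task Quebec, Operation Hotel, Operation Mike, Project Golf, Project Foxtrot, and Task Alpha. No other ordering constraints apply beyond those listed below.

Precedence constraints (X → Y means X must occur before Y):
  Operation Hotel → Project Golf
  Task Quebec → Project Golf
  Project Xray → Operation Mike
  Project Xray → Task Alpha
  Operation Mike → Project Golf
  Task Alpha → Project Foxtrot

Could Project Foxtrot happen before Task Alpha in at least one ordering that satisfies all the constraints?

Following Task Alpha → Project Foxtrot, Task Alpha must precede Project Foxtrot in every valid ordering.
So no valid ordering can have Project Foxtrot before Task Alpha.

No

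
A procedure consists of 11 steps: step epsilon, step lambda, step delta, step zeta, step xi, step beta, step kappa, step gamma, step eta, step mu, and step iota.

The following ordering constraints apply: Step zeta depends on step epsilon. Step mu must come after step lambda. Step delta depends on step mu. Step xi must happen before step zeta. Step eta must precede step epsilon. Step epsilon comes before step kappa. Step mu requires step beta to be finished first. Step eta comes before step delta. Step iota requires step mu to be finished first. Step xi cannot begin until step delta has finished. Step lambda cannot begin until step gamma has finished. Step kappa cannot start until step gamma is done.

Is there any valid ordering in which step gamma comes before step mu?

Yes

Every valid ordering already has step gamma before step mu (the constraints require it), so in particular at least one does.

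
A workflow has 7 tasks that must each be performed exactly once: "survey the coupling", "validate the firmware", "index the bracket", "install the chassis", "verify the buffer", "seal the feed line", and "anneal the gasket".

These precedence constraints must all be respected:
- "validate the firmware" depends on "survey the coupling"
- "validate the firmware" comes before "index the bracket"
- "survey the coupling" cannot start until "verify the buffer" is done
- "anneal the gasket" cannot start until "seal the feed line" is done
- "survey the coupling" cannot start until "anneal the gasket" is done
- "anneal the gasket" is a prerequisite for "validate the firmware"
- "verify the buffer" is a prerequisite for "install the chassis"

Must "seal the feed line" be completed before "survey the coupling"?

Yes

Following the dependencies: "seal the feed line" → "anneal the gasket" → "survey the coupling".
Hence "seal the feed line" necessarily comes before "survey the coupling".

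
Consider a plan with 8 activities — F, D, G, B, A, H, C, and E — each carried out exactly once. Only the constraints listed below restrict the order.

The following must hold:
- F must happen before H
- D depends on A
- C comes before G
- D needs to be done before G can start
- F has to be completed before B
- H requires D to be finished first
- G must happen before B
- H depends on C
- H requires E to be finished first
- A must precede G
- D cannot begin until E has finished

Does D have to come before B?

Following the dependencies: D → G → B.
Hence D necessarily comes before B.

Yes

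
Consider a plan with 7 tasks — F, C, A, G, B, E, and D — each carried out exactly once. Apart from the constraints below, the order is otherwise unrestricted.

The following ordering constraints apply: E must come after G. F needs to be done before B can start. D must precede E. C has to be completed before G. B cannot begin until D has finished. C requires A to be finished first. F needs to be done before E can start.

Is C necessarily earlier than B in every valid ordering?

Nothing in the constraints links C and B; they are unordered relative to each other.
A valid ordering placing B before C exists, so the answer is no.

No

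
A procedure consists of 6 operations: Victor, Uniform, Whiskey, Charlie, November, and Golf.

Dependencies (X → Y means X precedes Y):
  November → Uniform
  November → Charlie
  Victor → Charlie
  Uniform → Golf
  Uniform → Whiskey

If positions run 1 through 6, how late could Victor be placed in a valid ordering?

5

Following the constraints forward from Victor, its only required successor is Charlie.
So at least 1 operation follows Victor, putting Victor no later than position 5. That position is achievable by scheduling everything else first.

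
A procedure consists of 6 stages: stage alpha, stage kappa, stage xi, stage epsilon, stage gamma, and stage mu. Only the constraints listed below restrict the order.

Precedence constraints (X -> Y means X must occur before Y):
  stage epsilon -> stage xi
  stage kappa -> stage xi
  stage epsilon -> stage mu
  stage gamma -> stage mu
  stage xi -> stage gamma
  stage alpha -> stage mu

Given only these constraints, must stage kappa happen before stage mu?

Yes

Chaining the stated constraints: stage kappa → stage xi → stage gamma → stage mu.
So stage kappa must precede stage mu in any valid ordering.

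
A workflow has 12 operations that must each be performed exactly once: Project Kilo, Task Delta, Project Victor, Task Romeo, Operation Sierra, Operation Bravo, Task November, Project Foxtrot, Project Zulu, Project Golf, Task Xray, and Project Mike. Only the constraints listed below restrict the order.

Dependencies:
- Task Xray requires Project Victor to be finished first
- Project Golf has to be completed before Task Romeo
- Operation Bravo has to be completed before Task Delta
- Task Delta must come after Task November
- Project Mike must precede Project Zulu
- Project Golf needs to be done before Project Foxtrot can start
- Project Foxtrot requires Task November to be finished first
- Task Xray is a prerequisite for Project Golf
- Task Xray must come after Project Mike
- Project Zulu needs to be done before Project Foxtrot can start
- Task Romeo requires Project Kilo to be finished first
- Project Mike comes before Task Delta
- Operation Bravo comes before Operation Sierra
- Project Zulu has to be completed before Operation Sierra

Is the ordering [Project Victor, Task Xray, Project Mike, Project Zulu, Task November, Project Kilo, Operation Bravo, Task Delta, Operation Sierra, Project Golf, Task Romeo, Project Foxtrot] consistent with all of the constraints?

No

In the proposed order, Task Xray appears before Project Mike.
But one of the constraints requires Project Mike before Task Xray, so this ordering violates it.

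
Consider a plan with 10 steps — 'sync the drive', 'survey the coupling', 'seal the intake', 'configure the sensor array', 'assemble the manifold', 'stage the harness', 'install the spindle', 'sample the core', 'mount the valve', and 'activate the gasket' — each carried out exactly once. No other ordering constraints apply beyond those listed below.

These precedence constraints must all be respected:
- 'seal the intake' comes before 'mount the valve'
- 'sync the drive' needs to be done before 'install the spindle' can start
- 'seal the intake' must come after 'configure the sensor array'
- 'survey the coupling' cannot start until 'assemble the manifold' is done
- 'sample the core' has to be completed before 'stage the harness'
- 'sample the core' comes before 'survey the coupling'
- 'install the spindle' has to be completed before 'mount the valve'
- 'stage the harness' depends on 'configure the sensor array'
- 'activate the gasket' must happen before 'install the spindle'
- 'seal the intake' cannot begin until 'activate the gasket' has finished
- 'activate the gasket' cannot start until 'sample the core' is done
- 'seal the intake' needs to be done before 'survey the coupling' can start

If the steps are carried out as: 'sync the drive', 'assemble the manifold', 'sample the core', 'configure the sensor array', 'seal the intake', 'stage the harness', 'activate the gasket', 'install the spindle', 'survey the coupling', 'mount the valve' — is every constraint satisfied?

No

Here 'activate the gasket' comes after 'seal the intake'.
Since 'activate the gasket' is required before 'seal the intake', the ordering is invalid.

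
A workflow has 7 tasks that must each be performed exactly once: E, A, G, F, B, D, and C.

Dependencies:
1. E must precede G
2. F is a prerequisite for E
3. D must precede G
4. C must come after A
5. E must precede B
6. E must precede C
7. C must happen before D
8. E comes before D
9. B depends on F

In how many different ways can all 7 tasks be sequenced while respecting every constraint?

2 tasks have no prerequisites (A, F), so any of them could come first.
Systematically extending each partial ordering one task at a time and counting, there are 13 complete orderings.

13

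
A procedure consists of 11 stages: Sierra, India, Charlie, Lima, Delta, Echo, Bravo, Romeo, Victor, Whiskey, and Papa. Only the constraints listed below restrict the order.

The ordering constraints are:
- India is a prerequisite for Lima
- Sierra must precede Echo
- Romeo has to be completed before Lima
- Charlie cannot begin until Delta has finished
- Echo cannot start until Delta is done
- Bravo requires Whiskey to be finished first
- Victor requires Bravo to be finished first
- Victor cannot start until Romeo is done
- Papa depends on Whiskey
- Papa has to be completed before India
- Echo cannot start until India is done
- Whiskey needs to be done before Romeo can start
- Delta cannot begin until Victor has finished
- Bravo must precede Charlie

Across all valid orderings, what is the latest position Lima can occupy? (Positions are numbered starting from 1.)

11

Lima has no required successors, so nothing stops it from going last (position 11).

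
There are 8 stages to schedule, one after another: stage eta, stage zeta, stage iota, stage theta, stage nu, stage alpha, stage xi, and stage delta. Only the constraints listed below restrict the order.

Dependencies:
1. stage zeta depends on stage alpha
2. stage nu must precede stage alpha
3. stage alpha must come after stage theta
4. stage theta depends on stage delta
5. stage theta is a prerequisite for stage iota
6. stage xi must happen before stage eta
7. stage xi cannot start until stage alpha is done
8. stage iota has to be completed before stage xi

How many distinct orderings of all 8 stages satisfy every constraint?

The stages with no prerequisites are stage nu, stage delta; any of them can be placed first.
Systematically extending each partial ordering one stage at a time and counting, there are 24 complete orderings.

24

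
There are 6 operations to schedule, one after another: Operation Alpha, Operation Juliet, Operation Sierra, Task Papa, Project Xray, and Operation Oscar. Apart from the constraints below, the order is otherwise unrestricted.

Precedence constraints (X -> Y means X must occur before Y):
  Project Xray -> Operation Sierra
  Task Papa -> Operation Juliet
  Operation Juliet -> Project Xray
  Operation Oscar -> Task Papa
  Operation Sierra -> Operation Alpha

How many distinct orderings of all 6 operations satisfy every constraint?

1

Only Operation Oscar has no prerequisites, so it must go first.
Every operation is then forced in turn, so only 1 complete ordering is consistent with the constraints.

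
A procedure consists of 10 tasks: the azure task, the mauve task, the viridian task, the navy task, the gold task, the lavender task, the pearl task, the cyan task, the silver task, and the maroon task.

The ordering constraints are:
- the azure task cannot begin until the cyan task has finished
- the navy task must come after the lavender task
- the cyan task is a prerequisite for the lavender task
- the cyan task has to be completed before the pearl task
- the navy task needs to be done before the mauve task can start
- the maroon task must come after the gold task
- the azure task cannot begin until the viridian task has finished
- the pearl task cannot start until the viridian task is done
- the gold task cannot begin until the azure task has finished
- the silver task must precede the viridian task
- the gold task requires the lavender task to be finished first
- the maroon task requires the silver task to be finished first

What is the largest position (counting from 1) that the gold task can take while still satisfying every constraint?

9

Following the constraints forward from the gold task, its only required successor is the maroon task.
So at least 1 task follows the gold task, putting the gold task no later than position 9. That position is achievable by scheduling everything else first.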